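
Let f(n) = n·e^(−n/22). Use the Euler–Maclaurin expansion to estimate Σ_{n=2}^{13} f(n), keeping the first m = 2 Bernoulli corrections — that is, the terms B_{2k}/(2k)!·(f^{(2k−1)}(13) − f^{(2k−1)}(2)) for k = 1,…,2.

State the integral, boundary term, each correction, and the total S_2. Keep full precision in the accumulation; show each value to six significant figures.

S_2 ≈ 60.1357

The integral term ∫_2^13 x·e^(−x/22) dx = 55.6730.
½[f(2) + f(13)] = ½[1.82620 + 7.19971] = 4.51295.
Running total after boundary: 60.1860.
k=1: B_{2}/(2)! × [f^{(1)}(13) − f^{(1)}(2)] = 1/12 × (0.226564 − 0.830092) = -0.0502939.
Partial sum through k=1: 60.1357.
k=2: B_{4}/(4)! × [f^{(3)}(13) − f^{(3)}(2)] = −1/720 × (0.00275664 − 0.00548821) = 3.79385e-06.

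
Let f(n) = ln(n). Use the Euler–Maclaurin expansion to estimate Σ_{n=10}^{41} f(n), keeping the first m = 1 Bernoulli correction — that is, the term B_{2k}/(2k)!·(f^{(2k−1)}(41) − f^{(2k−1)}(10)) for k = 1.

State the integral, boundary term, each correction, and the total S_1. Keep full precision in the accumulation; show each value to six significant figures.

S_1 ≈ 101.232

The integral term ∫_10^41 ln(x) dx = 98.2306.
Endpoint term: (f(10) + f(41))/2 = (2.30259 + 3.71357)/2 = 3.00808.
Integral + boundary = 101.239.
Order-1 term: 1/12 · (0.0243902 − 0.100000) = -0.00630081.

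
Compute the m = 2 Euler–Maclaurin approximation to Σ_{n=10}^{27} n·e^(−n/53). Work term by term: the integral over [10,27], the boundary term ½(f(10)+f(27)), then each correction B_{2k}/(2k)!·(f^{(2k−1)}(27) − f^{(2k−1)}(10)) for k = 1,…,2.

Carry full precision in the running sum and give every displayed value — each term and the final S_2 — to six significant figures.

Integral: ∫_10^27 x·e^(−x/53) dx = 217.323.
Boundary: ½(f(10) + f(27)) = ½(8.28052 + 16.2226) = 12.2515.
Integral + boundary = 229.575.
Order-1 term: 1/12 · (0.294750 − 0.671816) = -0.0314222.
Partial sum through k=1: 229.543.
Order-2 term: −1/720 · (0.000532724 − 0.000828736) = 4.11129e-07.

S_2 ≈ 229.543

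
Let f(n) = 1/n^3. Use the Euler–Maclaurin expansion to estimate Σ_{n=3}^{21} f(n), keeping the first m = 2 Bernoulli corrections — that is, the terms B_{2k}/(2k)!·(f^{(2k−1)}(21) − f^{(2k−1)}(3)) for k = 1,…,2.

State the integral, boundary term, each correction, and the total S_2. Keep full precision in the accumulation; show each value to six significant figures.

S_2 ≈ 0.0759651

Integral: ∫_3^21 1/x^3 dx = 0.0544218.
Endpoint term: (f(3) + f(21))/2 = (0.0370370 + 0.000107980)/2 = 0.0185725.
Running total after boundary: 0.0729943.
k=1: B_{2}/(2)! × [f^{(1)}(21) − f^{(1)}(3)] = 1/12 × (-1.54257e-05 − (-0.0370370)) = 0.00308513.
Partial sum through k=1: 0.0760794.
k=2: B_{4}/(4)! × [f^{(3)}(21) − f^{(3)}(3)] = −1/720 × (-6.99577e-07 − (-0.0823045)) = -0.000114311.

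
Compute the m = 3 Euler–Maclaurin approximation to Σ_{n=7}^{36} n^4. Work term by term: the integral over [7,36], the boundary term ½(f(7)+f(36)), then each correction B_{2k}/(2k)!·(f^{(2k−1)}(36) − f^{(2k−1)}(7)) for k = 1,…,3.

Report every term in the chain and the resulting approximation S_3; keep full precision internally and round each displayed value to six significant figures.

S_3 ≈ 1.29463e+07

∫_7^36 x^4 dx evaluates to 1.20899e+07.
Endpoint term: (f(7) + f(36))/2 = (2401.00 + 1.67962e+06)/2 = 841008.
So far: 1.29309e+07.
Order-1 term: 1/12 · (186624 − 1372.00) = 15437.7.
After k=1: 1.29463e+07.
Order-2 term: −1/720 · (864.000 − 168.000) = -0.966667.
After k=2: 1.29463e+07.
Order-3 term: 1/30240 · (0.00000 − 0.00000) = 0.00000.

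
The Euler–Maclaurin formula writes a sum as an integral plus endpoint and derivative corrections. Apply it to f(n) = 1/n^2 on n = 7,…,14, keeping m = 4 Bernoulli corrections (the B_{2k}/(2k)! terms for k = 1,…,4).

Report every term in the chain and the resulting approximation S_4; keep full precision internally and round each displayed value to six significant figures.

The integral term ∫_7^14 1/x^2 dx = 0.0714286.
Endpoint term: (f(7) + f(14))/2 = (0.0204082 + 0.00510204)/2 = 0.0127551.
Integral + boundary = 0.0841837.
Order-1 term: 1/12 · (-0.000728863 − (-0.00583090)) = 0.000425170.
Partial sum through k=1: 0.0846088.
Order-2 term: −1/720 · (-4.46243e-05 − (-0.00142798)) = -1.92132e-06.
Partial sum through k=2: 0.0846069.
Order-3 term: 1/30240 · (-6.83024e-06 − (-0.000874271)) = 2.86852e-08.
Partial sum through k=3: 0.0846070.
Order-4 term: −1/1209600 · (-1.95150e-06 − (-0.000999167)) = -8.24418e-10.

S_4 ≈ 0.0846070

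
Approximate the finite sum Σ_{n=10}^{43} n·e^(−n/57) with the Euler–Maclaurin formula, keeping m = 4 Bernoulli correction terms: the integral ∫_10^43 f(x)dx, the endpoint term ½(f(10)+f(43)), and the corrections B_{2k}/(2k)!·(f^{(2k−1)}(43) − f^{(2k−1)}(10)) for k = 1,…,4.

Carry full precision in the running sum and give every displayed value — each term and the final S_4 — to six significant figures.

∫_10^43 x·e^(−x/57) dx evaluates to 523.775.
Boundary: ½(f(10) + f(43)) = ½(8.39089 + 20.2229) = 14.3069.
So far: 538.081.
Order-1 term: 1/12 · (0.115512 − 0.691880) = -0.0480307.
After k=1: 538.033.
Order-2 term: −1/720 · (0.000325057 − 0.000729473) = 5.61689e-07.
After k=2: 538.033.
Order-3 term: 1/30240 · (1.89154e-07 − 3.83501e-07) = -6.42682e-12.
After k=3: 538.033.
Order-4 term: −1/1209600 · (8.56447e-11 − 1.66968e-10) = 6.72317e-17.

S_4 ≈ 538.033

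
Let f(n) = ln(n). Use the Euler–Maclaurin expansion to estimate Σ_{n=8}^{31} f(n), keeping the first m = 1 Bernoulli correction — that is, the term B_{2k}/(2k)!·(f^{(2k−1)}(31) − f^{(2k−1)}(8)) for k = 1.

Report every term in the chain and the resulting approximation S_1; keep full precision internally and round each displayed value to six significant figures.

The integral term ∫_8^31 ln(x) dx = 66.8181.
½[f(8) + f(31)] = ½[2.07944 + 3.43399] = 2.75671.
So far: 69.5748.
k=1: B_{2}/(2)! × [f^{(1)}(31) − f^{(1)}(8)] = 1/12 × (0.0322581 − 0.125000) = -0.00772849.

S_1 ≈ 69.5671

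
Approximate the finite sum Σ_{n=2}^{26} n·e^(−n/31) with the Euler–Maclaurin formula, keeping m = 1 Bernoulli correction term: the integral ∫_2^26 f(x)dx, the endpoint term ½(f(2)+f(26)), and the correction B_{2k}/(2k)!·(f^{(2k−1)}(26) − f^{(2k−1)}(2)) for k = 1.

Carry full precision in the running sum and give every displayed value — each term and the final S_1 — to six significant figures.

∫_2^26 x·e^(−x/31) dx evaluates to 195.267.
Boundary: ½(f(2) + f(26)) = ½(1.87504 + 11.2390) = 6.55700.
Integral + boundary = 201.824.
Correction k=1: B_{2}/2! · (f^{(1)}(26) − f^{(1)}(2)) = 1/12 · (0.0697206 − 0.877036) = -0.0672763.

S_1 ≈ 201.756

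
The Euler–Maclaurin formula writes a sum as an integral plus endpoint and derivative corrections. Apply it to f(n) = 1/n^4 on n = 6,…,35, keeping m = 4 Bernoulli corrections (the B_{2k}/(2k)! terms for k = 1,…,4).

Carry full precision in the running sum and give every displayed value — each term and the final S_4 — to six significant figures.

∫_6^35 1/x^4 dx evaluates to 0.00153544.
Endpoint term: (f(6) + f(35))/2 = (0.000771605 + 6.66389e-07)/2 = 0.000386136.
Integral + boundary = 0.00192157.
Order-1 term: 1/12 · (-7.61587e-08 − (-0.000514403)) = 4.28606e-05.
Partial sum through k=1: 0.00196443.
Order-2 term: −1/720 · (-1.86511e-09 − (-0.000428669)) = -5.95372e-07.
Partial sum through k=2: 0.00196384.
Order-3 term: 1/30240 · (-8.52623e-11 − (-0.000666819)) = 2.20509e-08.
Partial sum through k=3: 0.00196386.
Order-4 term: −1/1209600 · (-6.26417e-12 − (-0.00166705)) = -1.37818e-09.

S_4 ≈ 0.00196386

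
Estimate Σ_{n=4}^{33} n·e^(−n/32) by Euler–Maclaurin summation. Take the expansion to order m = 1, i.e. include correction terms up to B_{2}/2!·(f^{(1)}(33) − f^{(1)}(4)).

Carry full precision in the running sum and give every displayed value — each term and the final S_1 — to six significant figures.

S_1 ≈ 282.573

∫_4^33 x·e^(−x/32) dx evaluates to 274.990.
Boundary: ½(f(4) + f(33)) = ½(3.52999 + 11.7665) = 7.64825.
Integral + boundary = 282.638.
k=1: B_{2}/(2)! × [f^{(1)}(33) − f^{(1)}(4)] = 1/12 × (-0.0111425 − 0.772185) = -0.0652773.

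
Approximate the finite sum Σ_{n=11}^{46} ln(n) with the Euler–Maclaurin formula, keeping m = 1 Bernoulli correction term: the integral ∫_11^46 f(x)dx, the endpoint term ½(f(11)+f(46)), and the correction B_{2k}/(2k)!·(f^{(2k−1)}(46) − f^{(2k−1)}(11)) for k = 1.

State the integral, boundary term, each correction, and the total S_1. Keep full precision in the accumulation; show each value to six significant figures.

S_1 ≈ 117.848

∫_11^46 ln(x) dx evaluates to 114.741.
Boundary: ½(f(11) + f(46)) = ½(2.39790 + 3.82864) = 3.11327.
Running total after boundary: 117.854.
k=1: B_{2}/(2)! × [f^{(1)}(46) − f^{(1)}(11)] = 1/12 × (0.0217391 − 0.0909091) = -0.00576416.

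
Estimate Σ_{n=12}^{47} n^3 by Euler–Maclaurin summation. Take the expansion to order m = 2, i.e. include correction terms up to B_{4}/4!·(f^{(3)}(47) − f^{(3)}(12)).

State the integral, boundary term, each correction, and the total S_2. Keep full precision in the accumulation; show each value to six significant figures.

S_2 ≈ 1.26803e+06

The integral term ∫_12^47 x^3 dx = 1.21474e+06.
Endpoint term: (f(12) + f(47))/2 = (1728.00 + 103823)/2 = 52775.5.
Running total after boundary: 1.26751e+06.
k=1: B_{2}/(2)! × [f^{(1)}(47) − f^{(1)}(12)] = 1/12 × (6627.00 − 432.000) = 516.250.
After k=1: 1.26803e+06.
k=2: B_{4}/(4)! × [f^{(3)}(47) − f^{(3)}(12)] = −1/720 × (6.00000 − 6.00000) = 0.00000.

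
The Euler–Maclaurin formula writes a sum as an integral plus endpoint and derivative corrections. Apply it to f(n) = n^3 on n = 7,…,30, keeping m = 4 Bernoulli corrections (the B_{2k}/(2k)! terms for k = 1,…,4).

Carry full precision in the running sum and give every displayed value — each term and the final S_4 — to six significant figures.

S_4 ≈ 215784

Integral: ∫_7^30 x^3 dx = 201900.
½[f(7) + f(30)] = ½[343.000 + 27000.0] = 13671.5.
So far: 215571.
Correction k=1: B_{2}/2! · (f^{(1)}(30) − f^{(1)}(7)) = 1/12 · (2700.00 − 147.000) = 212.750.
Running total after k=1: 215784.
Correction k=2: B_{4}/4! · (f^{(3)}(30) − f^{(3)}(7)) = −1/720 · (6.00000 − 6.00000) = 0.00000.
Running total after k=2: 215784.
Correction k=3: B_{6}/6! · (f^{(5)}(30) − f^{(5)}(7)) = 1/30240 · (0.00000 − 0.00000) = 0.00000.
Running total after k=3: 215784.
Correction k=4: B_{8}/8! · (f^{(7)}(30) − f^{(7)}(7)) = −1/1209600 · (0.00000 − 0.00000) = 0.00000.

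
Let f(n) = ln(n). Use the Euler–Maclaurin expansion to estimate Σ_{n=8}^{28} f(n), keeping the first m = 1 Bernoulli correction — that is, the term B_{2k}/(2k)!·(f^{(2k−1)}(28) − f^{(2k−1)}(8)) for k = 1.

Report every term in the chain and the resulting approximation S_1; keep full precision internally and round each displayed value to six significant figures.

S_1 ≈ 59.3646

The integral term ∫_8^28 ln(x) dx = 56.6662.
Boundary: ½(f(8) + f(28)) = ½(2.07944 + 3.33220) = 2.70582.
Running total after boundary: 59.3720.
k=1: B_{2}/(2)! × [f^{(1)}(28) − f^{(1)}(8)] = 1/12 × (0.0357143 − 0.125000) = -0.00744048.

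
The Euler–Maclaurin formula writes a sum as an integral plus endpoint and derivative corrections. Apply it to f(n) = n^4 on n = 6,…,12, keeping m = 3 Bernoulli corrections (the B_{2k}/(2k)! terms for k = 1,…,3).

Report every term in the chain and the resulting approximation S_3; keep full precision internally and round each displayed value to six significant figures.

The integral term ∫_6^12 x^4 dx = 48211.2.
Boundary: ½(f(6) + f(12)) = ½(1296.00 + 20736.0) = 11016.0.
Integral + boundary = 59227.2.
Order-1 term: 1/12 · (6912.00 − 864.000) = 504.000.
Running total after k=1: 59731.2.
Order-2 term: −1/720 · (288.000 − 144.000) = -0.200000.
Running total after k=2: 59731.0.
Order-3 term: 1/30240 · (0.00000 − 0.00000) = 0.00000.

S_3 ≈ 59731.0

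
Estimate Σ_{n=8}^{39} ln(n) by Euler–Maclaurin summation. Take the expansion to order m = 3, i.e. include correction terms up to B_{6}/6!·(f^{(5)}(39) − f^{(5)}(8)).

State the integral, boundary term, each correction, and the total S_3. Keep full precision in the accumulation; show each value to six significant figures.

S_3 ≈ 98.1066

The integral term ∫_8^39 ln(x) dx = 95.2434.
Endpoint term: (f(8) + f(39))/2 = (2.07944 + 3.66356)/2 = 2.87150.
Running total after boundary: 98.1149.
Order-1 term: 1/12 · (0.0256410 − 0.125000) = -0.00827991.
Partial sum through k=1: 98.1066.
Order-2 term: −1/720 · (3.37160e-05 − 0.00390625) = 5.37852e-06.
Partial sum through k=2: 98.1066.
Order-3 term: 1/30240 · (2.66004e-07 − 0.000732422) = -2.42115e-08.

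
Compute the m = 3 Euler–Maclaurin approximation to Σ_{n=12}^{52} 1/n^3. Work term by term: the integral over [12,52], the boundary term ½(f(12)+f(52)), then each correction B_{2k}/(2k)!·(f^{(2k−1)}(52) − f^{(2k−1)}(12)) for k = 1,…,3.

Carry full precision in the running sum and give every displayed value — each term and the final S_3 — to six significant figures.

The integral term ∫_12^52 1/x^3 dx = 0.00328731.
½[f(12) + f(52)] = ½[0.000578704 + 7.11197e-06] = 0.000292908.
Running total after boundary: 0.00358022.
Correction k=1: B_{2}/2! · (f^{(1)}(52) − f^{(1)}(12)) = 1/12 · (-4.10306e-07 − (-0.000144676)) = 1.20221e-05.
Running total after k=1: 0.00359224.
Correction k=2: B_{4}/4! · (f^{(3)}(52) − f^{(3)}(12)) = −1/720 · (-3.03481e-09 − (-2.00939e-05)) = -2.79039e-08.
Running total after k=2: 0.00359221.
Correction k=3: B_{6}/6! · (f^{(5)}(52) − f^{(5)}(12)) = 1/30240 · (-4.71383e-11 − (-5.86071e-06)) = 1.93805e-10.

S_3 ≈ 0.00359221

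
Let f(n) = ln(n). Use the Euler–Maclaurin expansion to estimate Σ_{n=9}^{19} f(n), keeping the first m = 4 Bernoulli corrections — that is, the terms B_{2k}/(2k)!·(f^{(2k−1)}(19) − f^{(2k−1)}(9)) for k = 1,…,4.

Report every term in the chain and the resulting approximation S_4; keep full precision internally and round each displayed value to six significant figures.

S_4 ≈ 28.7353

The integral term ∫_9^19 ln(x) dx = 26.1693.
Boundary: ½(f(9) + f(19)) = ½(2.19722 + 2.94444) = 2.57083.
So far: 28.7402.
Correction k=1: B_{2}/2! · (f^{(1)}(19) − f^{(1)}(9)) = 1/12 · (0.0526316 − 0.111111) = -0.00487329.
Running total after k=1: 28.7353.
Correction k=2: B_{4}/4! · (f^{(3)}(19) − f^{(3)}(9)) = −1/720 · (0.000291588 − 0.00274348) = 3.40541e-06.
Running total after k=2: 28.7353.
Correction k=3: B_{6}/6! · (f^{(5)}(19) − f^{(5)}(9)) = 1/30240 · (9.69267e-06 − 0.000406442) = -1.31200e-08.
Running total after k=3: 28.7353.
Correction k=4: B_{8}/8! · (f^{(7)}(19) − f^{(7)}(9)) = −1/1209600 · (8.05485e-07 − 0.000150534) = 1.23784e-10.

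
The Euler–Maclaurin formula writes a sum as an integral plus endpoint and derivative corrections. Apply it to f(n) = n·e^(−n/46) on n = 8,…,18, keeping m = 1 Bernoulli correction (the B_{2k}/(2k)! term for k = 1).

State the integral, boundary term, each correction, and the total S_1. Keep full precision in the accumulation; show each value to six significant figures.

S_1 ≈ 106.245

Integral: ∫_8^18 x·e^(−x/46) dx = 96.8218.
Boundary: ½(f(8) + f(18)) = ½(6.72296 + 12.1711) = 9.44705.
Running total after boundary: 106.269.
Correction k=1: B_{2}/2! · (f^{(1)}(18) − f^{(1)}(8)) = 1/12 · (0.411584 − 0.694219) = -0.0235529.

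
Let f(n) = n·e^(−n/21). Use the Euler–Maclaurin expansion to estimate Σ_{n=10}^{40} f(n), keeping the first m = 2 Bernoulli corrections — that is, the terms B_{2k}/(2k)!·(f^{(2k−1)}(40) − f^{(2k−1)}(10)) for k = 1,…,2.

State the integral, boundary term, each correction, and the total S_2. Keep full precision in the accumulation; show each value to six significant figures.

S_2 ≈ 219.723

Integral: ∫_10^40 x·e^(−x/21) dx = 213.678.
Boundary: ½(f(10) + f(40)) = ½(6.21145 + 5.95432) = 6.08289.
Running total after boundary: 219.761.
Correction k=1: B_{2}/2! · (f^{(1)}(40) − f^{(1)}(10)) = 1/12 · (-0.134681 − 0.325362) = -0.0383369.
Running total after k=1: 219.723.
Correction k=2: B_{4}/4! · (f^{(3)}(40) − f^{(3)}(10)) = −1/720 · (0.000369694 − 0.00355477) = 4.42371e-06.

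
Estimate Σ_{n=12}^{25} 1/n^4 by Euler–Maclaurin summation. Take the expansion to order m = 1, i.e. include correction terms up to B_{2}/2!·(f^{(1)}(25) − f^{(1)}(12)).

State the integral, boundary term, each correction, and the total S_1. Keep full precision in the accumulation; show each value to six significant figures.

S_1 ≈ 0.000198266

Integral: ∫_12^25 1/x^4 dx = 0.000171568.
Boundary: ½(f(12) + f(25)) = ½(4.82253e-05 + 2.56000e-06) = 2.53927e-05.
Integral + boundary = 0.000196961.
Correction k=1: B_{2}/2! · (f^{(1)}(25) − f^{(1)}(12)) = 1/12 · (-4.09600e-07 − (-1.60751e-05)) = 1.30546e-06.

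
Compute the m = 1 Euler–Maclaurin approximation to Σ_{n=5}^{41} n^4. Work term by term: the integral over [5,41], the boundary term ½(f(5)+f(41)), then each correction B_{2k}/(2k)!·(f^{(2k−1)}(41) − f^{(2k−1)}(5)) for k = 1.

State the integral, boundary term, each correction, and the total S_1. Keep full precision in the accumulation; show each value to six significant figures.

S_1 ≈ 2.46067e+07

Integral: ∫_5^41 x^4 dx = 2.31706e+07.
½[f(5) + f(41)] = ½[625.000 + 2.82576e+06] = 1.41319e+06.
Running total after boundary: 2.45838e+07.
Order-1 term: 1/12 · (275684 − 500.000) = 22932.0.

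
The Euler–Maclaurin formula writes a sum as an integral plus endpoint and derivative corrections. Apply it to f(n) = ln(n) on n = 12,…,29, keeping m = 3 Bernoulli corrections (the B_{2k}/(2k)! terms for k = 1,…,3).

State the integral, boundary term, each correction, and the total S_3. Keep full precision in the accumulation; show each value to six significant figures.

∫_12^29 ln(x) dx evaluates to 50.8327.
Boundary: ½(f(12) + f(29)) = ½(2.48491 + 3.36730) = 2.92610.
So far: 53.7588.
Correction k=1: B_{2}/2! · (f^{(1)}(29) − f^{(1)}(12)) = 1/12 · (0.0344828 − 0.0833333) = -0.00407088.
After k=1: 53.7547.
Correction k=2: B_{4}/4! · (f^{(3)}(29) − f^{(3)}(12)) = −1/720 · (8.20042e-05 − 0.00115741) = 1.49362e-06.
After k=2: 53.7547.
Correction k=3: B_{6}/6! · (f^{(5)}(29) − f^{(5)}(12)) = 1/30240 · (1.17010e-06 − 9.64506e-05) = -3.15081e-09.

S_3 ≈ 53.7547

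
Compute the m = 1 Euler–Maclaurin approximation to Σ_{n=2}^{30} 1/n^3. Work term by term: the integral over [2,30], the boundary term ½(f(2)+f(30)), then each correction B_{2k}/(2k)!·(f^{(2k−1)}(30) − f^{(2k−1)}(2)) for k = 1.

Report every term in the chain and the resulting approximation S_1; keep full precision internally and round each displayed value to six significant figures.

S_1 ≈ 0.202588

The integral term ∫_2^30 1/x^3 dx = 0.124444.
Endpoint term: (f(2) + f(30))/2 = (0.125000 + 3.70370e-05)/2 = 0.0625185.
Running total after boundary: 0.186963.
Correction k=1: B_{2}/2! · (f^{(1)}(30) − f^{(1)}(2)) = 1/12 · (-3.70370e-06 − (-0.187500)) = 0.0156247.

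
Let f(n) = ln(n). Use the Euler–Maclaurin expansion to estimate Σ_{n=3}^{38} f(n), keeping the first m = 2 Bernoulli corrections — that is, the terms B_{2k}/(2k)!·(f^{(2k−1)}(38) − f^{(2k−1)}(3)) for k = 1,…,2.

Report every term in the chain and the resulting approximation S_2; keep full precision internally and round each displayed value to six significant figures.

S_2 ≈ 102.275

∫_3^38 ln(x) dx evaluates to 99.9324.
½[f(3) + f(38)] = ½[1.09861 + 3.63759] = 2.36810.
So far: 102.301.
Order-1 term: 1/12 · (0.0263158 − 0.333333) = -0.0255848.
Running total after k=1: 102.275.
Order-2 term: −1/720 · (3.64485e-05 − 0.0740741) = 0.000102830.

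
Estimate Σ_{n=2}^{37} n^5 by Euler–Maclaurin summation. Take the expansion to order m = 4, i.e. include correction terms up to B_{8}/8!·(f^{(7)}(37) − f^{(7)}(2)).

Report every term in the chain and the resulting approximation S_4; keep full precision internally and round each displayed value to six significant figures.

∫_2^37 x^5 dx evaluates to 4.27621e+08.
Endpoint term: (f(2) + f(37))/2 = (32.0000 + 6.93440e+07)/2 = 3.46720e+07.
So far: 4.62293e+08.
k=1: B_{2}/(2)! × [f^{(1)}(37) − f^{(1)}(2)] = 1/12 × (9.37080e+06 − 80.0000) = 780894.
After k=1: 4.63074e+08.
k=2: B_{4}/(4)! × [f^{(3)}(37) − f^{(3)}(2)] = −1/720 × (82140.0 − 240.000) = -113.750.
After k=2: 4.63074e+08.
k=3: B_{6}/(6)! × [f^{(5)}(37) − f^{(5)}(2)] = 1/30240 × (120.000 − 120.000) = 0.00000.
After k=3: 4.63074e+08.
k=4: B_{8}/(8)! × [f^{(7)}(37) − f^{(7)}(2)] = −1/1209600 × (0.00000 − 0.00000) = 0.00000.

S_4 ≈ 4.63074e+08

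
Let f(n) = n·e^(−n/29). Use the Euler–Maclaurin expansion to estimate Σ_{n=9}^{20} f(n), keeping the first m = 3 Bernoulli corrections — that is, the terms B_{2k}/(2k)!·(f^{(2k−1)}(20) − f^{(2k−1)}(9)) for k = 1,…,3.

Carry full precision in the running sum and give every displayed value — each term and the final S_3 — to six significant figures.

∫_9^20 x·e^(−x/29) dx evaluates to 94.9945.
Endpoint term: (f(9) + f(20))/2 = (6.59875 + 10.0350)/2 = 8.31686.
Integral + boundary = 103.311.
Order-1 term: 1/12 · (0.155715 − 0.505651) = -0.0291613.
Running total after k=1: 103.282.
Order-2 term: −1/720 · (0.00137837 − 0.00234487) = 1.34236e-06.
Running total after k=2: 103.282.
Order-3 term: 1/30240 · (3.05778e-06 − 4.86147e-06) = -5.96458e-11.

S_3 ≈ 103.282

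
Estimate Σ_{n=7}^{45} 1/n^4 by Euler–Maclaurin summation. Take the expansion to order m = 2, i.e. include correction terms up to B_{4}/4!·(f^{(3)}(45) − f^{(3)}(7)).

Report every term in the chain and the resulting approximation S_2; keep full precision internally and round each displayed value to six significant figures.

∫_7^45 1/x^4 dx evaluates to 0.000968159.
½[f(7) + f(45)] = ½[0.000416493 + 2.43865e-07] = 0.000208368.
So far: 0.00117653.
Order-1 term: 1/12 · (-2.16769e-08 − (-0.000237996)) = 1.98312e-05.
Running total after k=1: 0.00119636.
Order-2 term: −1/720 · (-3.21139e-10 − (-0.000145712)) = -2.02377e-07.

S_2 ≈ 0.00119616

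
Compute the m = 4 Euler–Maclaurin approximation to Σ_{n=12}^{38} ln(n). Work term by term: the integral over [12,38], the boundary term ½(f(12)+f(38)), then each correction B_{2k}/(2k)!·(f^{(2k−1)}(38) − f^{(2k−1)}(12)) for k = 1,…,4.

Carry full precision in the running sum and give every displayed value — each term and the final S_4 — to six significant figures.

S_4 ≈ 85.4659

The integral term ∫_12^38 ln(x) dx = 82.4094.
Endpoint term: (f(12) + f(38))/2 = (2.48491 + 3.63759)/2 = 3.06125.
So far: 85.4706.
Order-1 term: 1/12 · (0.0263158 − 0.0833333) = -0.00475146.
After k=1: 85.4659.
Order-2 term: −1/720 · (3.64485e-05 − 0.00115741) = 1.55689e-06.
After k=2: 85.4659.
Order-3 term: 1/30240 · (3.02896e-07 − 9.64506e-05) = -3.17949e-09.
After k=3: 85.4659.
Order-4 term: −1/1209600 · (6.29285e-09 − 2.00939e-05) = 1.66068e-11.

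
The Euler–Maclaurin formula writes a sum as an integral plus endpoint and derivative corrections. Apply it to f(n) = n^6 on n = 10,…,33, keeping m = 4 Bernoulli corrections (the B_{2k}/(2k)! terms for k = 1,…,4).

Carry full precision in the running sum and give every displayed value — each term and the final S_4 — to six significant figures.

The integral term ∫_10^33 x^6 dx = 6.08692e+09.
Endpoint term: (f(10) + f(33))/2 = (1.00000e+06 + 1.29147e+09)/2 = 6.46234e+08.
Integral + boundary = 6.73315e+09.
Order-1 term: 1/12 · (2.34812e+08 − 600000) = 1.95177e+07.
Running total after k=1: 6.75267e+09.
Order-2 term: −1/720 · (4.31244e+06 − 120000) = -5822.83.
Running total after k=2: 6.75267e+09.
Order-3 term: 1/30240 · (23760.0 − 7200.00) = 0.547619.
Running total after k=3: 6.75267e+09.
Order-4 term: −1/1209600 · (0.00000 − 0.00000) = 0.00000.

S_4 ≈ 6.75267e+09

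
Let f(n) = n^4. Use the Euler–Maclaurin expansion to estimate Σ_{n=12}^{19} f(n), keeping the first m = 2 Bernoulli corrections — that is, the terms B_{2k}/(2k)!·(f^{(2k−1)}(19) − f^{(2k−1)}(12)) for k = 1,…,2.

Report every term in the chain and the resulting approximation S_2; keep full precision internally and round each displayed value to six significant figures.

Integral: ∫_12^19 x^4 dx = 445453.
Boundary: ½(f(12) + f(19)) = ½(20736.0 + 130321) = 75528.5.
Running total after boundary: 520982.
Order-1 term: 1/12 · (27436.0 − 6912.00) = 1710.33.
After k=1: 522692.
Order-2 term: −1/720 · (456.000 − 288.000) = -0.233333.

S_2 ≈ 522692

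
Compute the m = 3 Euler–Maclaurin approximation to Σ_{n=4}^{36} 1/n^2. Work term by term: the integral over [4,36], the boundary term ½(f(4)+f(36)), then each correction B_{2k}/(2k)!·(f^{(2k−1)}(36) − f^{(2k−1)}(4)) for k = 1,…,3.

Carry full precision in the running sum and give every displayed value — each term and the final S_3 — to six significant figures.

S_3 ≈ 0.256428

∫_4^36 1/x^2 dx evaluates to 0.222222.
Boundary: ½(f(4) + f(36)) = ½(0.0625000 + 0.000771605) = 0.0316358.
Integral + boundary = 0.253858.
Order-1 term: 1/12 · (-4.28669e-05 − (-0.0312500)) = 0.00260059.
Partial sum through k=1: 0.256459.
Order-2 term: −1/720 · (-3.96916e-07 − (-0.0234375)) = -3.25515e-05.
Partial sum through k=2: 0.256426.
Order-3 term: 1/30240 · (-9.18787e-09 − (-0.0439453)) = 1.45322e-06.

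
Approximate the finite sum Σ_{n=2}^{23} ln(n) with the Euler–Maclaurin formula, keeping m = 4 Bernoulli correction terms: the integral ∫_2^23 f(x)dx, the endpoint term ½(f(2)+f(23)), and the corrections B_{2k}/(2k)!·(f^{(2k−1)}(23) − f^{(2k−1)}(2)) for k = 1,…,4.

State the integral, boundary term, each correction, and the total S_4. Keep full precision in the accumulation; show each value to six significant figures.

S_4 ≈ 51.6067

Integral: ∫_2^23 ln(x) dx = 49.7301.
½[f(2) + f(23)] = ½[0.693147 + 3.13549] = 1.91432.
Integral + boundary = 51.6444.
Correction k=1: B_{2}/2! · (f^{(1)}(23) − f^{(1)}(2)) = 1/12 · (0.0434783 − 0.500000) = -0.0380435.
Running total after k=1: 51.6063.
Correction k=2: B_{4}/4! · (f^{(3)}(23) − f^{(3)}(2)) = −1/720 · (0.000164379 − 0.250000) = 0.000346994.
Running total after k=2: 51.6067.
Correction k=3: B_{6}/6! · (f^{(5)}(23) − f^{(5)}(2)) = 1/30240 · (3.72883e-06 − 0.750000) = -2.48015e-05.
Running total after k=3: 51.6067.
Correction k=4: B_{8}/8! · (f^{(7)}(23) − f^{(7)}(2)) = −1/1209600 · (2.11465e-07 − 5.62500) = 4.65030e-06.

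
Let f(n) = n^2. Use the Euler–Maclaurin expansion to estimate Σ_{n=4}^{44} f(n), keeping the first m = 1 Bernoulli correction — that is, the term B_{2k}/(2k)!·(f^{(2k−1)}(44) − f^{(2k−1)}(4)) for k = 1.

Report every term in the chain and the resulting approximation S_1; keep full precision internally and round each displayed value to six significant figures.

S_1 ≈ 29356.0

The integral term ∫_4^44 x^2 dx = 28373.3.
Boundary: ½(f(4) + f(44)) = ½(16.0000 + 1936.00) = 976.000.
Integral + boundary = 29349.3.
Order-1 term: 1/12 · (88.0000 − 8.00000) = 6.66667.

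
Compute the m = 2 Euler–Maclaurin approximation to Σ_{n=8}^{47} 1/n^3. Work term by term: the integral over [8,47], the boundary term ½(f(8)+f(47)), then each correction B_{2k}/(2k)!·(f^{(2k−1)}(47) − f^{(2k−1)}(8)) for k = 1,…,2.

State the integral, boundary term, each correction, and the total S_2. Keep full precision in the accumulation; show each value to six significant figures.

S_2 ≈ 0.00862820

The integral term ∫_8^47 1/x^3 dx = 0.00758615.
½[f(8) + f(47)] = ½[0.00195312 + 9.63178e-06] = 0.000981378.
Integral + boundary = 0.00856753.
Correction k=1: B_{2}/2! · (f^{(1)}(47) − f^{(1)}(8)) = 1/12 · (-6.14794e-07 − (-0.000732422)) = 6.09839e-05.
Running total after k=1: 0.00862852.
Correction k=2: B_{4}/4! · (f^{(3)}(47) − f^{(3)}(8)) = −1/720 · (-5.56627e-09 − (-0.000228882)) = -3.17884e-07.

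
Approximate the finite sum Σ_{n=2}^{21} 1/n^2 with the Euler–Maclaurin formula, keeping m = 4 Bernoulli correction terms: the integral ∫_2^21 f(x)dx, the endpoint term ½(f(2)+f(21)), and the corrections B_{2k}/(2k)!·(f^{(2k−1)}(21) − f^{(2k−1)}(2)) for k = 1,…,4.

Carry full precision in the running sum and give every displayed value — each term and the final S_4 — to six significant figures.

S_4 ≈ 0.598409

∫_2^21 1/x^2 dx evaluates to 0.452381.
½[f(2) + f(21)] = ½[0.250000 + 0.00226757] = 0.126134.
Running total after boundary: 0.578515.
Order-1 term: 1/12 · (-0.000215959 − (-0.250000)) = 0.0208153.
Partial sum through k=1: 0.599330.
Order-2 term: −1/720 · (-5.87645e-06 − (-0.750000)) = -0.00104166.
Partial sum through k=2: 0.598288.
Order-3 term: 1/30240 · (-3.99758e-07 − (-5.62500)) = 0.000186012.
Partial sum through k=3: 0.598474.
Order-4 term: −1/1209600 · (-5.07630e-08 − (-78.7500)) = -6.51042e-05.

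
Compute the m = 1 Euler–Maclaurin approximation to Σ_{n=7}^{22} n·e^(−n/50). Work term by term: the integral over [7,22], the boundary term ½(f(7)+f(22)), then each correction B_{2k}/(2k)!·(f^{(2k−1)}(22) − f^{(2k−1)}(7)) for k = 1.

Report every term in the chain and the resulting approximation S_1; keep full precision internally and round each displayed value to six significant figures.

∫_7^22 x·e^(−x/50) dx evaluates to 159.140.
Boundary: ½(f(7) + f(22)) = ½(6.08551 + 14.1688) = 10.1272.
Integral + boundary = 169.267.
k=1: B_{2}/(2)! × [f^{(1)}(22) − f^{(1)}(7)] = 1/12 × (0.360660 − 0.747648) = -0.0322490.

S_1 ≈ 169.235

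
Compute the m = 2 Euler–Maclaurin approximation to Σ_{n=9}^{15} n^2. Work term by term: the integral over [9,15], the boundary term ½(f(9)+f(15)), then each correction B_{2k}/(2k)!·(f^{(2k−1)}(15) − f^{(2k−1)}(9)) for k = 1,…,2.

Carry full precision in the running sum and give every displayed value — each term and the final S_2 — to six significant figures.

Integral: ∫_9^15 x^2 dx = 882.000.
Endpoint term: (f(9) + f(15))/2 = (81.0000 + 225.000)/2 = 153.000.
Integral + boundary = 1035.00.
k=1: B_{2}/(2)! × [f^{(1)}(15) − f^{(1)}(9)] = 1/12 × (30.0000 − 18.0000) = 1.00000.
Partial sum through k=1: 1036.00.
k=2: B_{4}/(4)! × [f^{(3)}(15) − f^{(3)}(9)] = −1/720 × (0.00000 − 0.00000) = 0.00000.

S_2 ≈ 1036.00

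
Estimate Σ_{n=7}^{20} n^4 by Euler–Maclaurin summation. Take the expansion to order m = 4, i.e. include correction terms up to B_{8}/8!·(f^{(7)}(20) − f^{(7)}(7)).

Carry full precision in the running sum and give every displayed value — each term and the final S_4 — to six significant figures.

S_4 ≈ 720391

∫_7^20 x^4 dx evaluates to 636639.
Boundary: ½(f(7) + f(20)) = ½(2401.00 + 160000) = 81200.5.
Running total after boundary: 717839.
Order-1 term: 1/12 · (32000.0 − 1372.00) = 2552.33.
After k=1: 720391.
Order-2 term: −1/720 · (480.000 − 168.000) = -0.433333.
After k=2: 720391.
Order-3 term: 1/30240 · (0.00000 − 0.00000) = 0.00000.
After k=3: 720391.
Order-4 term: −1/1209600 · (0.00000 − 0.00000) = 0.00000.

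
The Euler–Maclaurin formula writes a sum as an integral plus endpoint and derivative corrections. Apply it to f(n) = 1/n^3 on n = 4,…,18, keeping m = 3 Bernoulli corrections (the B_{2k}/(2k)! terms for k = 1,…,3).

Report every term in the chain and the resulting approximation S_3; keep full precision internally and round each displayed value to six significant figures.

S_3 ≈ 0.0385601

The integral term ∫_4^18 1/x^3 dx = 0.0297068.
Boundary: ½(f(4) + f(18)) = ½(0.0156250 + 0.000171468) = 0.00789823.
Integral + boundary = 0.0376050.
Order-1 term: 1/12 · (-2.85780e-05 − (-0.0117188)) = 0.000974181.
Partial sum through k=1: 0.0385792.
Order-2 term: −1/720 · (-1.76407e-06 − (-0.0146484)) = -2.03426e-05.
Partial sum through k=2: 0.0385589.
Order-3 term: 1/30240 · (-2.28676e-07 − (-0.0384521)) = 1.27156e-06.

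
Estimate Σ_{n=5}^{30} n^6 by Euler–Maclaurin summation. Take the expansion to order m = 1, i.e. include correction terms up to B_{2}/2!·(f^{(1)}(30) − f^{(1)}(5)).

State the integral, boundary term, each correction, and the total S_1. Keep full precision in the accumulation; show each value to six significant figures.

The integral term ∫_5^30 x^6 dx = 3.12427e+09.
½[f(5) + f(30)] = ½[15625.0 + 7.29000e+08] = 3.64508e+08.
Running total after boundary: 3.48878e+09.
Order-1 term: 1/12 · (1.45800e+08 − 18750.0) = 1.21484e+07.

S_1 ≈ 3.50093e+09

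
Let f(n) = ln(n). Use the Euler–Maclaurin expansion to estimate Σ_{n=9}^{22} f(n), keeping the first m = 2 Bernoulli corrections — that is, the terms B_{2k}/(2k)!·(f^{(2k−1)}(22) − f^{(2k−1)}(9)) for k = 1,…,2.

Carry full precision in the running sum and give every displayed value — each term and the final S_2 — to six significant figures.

∫_9^22 ln(x) dx evaluates to 35.2279.
Boundary: ½(f(9) + f(22)) = ½(2.19722 + 3.09104) = 2.64413.
So far: 37.8720.
Order-1 term: 1/12 · (0.0454545 − 0.111111) = -0.00547138.
Partial sum through k=1: 37.8666.
Order-2 term: −1/720 · (0.000187829 − 0.00274348) = 3.54952e-06.

S_2 ≈ 37.8666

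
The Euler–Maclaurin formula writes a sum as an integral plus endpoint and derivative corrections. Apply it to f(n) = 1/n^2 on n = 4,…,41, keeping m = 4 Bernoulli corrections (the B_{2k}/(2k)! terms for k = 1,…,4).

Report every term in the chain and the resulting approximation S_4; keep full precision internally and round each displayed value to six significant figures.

S_4 ≈ 0.259728

The integral term ∫_4^41 1/x^2 dx = 0.225610.
½[f(4) + f(41)] = ½[0.0625000 + 0.000594884] = 0.0315474.
Running total after boundary: 0.257157.
k=1: B_{2}/(2)! × [f^{(1)}(41) − f^{(1)}(4)] = 1/12 × (-2.90187e-05 − (-0.0312500)) = 0.00260175.
Partial sum through k=1: 0.259759.
k=2: B_{4}/(4)! × [f^{(3)}(41) − f^{(3)}(4)] = −1/720 × (-2.07153e-07 − (-0.0234375)) = -3.25518e-05.
Partial sum through k=2: 0.259726.
k=3: B_{6}/(6)! × [f^{(5)}(41) − f^{(5)}(4)] = 1/30240 × (-3.69697e-09 − (-0.0439453)) = 1.45322e-06.
Partial sum through k=3: 0.259728.
k=4: B_{8}/(8)! × [f^{(7)}(41) − f^{(7)}(4)] = −1/1209600 × (-1.23159e-10 − (-0.153809)) = -1.27157e-07.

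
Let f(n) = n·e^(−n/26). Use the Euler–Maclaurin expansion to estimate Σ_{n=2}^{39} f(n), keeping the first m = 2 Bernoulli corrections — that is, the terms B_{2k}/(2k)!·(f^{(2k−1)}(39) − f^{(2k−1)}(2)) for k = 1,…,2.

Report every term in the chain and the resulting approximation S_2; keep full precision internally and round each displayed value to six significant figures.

S_2 ≈ 302.206

∫_2^39 x·e^(−x/26) dx evaluates to 297.010.
½[f(2) + f(39)] = ½[1.85192 + 8.70208] = 5.27700.
Integral + boundary = 302.287.
k=1: B_{2}/(2)! × [f^{(1)}(39) − f^{(1)}(2)] = 1/12 × (-0.111565 − 0.854733) = -0.0805249.
Running total after k=1: 302.206.
k=2: B_{4}/(4)! × [f^{(3)}(39) − f^{(3)}(2)] = −1/720 × (0.000495111 − 0.00400393) = 4.87336e-06.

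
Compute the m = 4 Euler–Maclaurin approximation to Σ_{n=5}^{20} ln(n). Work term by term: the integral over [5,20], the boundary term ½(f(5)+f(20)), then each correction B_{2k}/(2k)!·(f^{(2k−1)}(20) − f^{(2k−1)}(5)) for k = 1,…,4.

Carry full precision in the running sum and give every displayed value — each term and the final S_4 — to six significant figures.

S_4 ≈ 39.1576

Integral: ∫_5^20 ln(x) dx = 36.8675.
½[f(5) + f(20)] = ½[1.60944 + 2.99573] = 2.30259.
So far: 39.1700.
Correction k=1: B_{2}/2! · (f^{(1)}(20) − f^{(1)}(5)) = 1/12 · (0.0500000 − 0.200000) = -0.0125000.
Running total after k=1: 39.1575.
Correction k=2: B_{4}/4! · (f^{(3)}(20) − f^{(3)}(5)) = −1/720 · (0.000250000 − 0.0160000) = 2.18750e-05.
Running total after k=2: 39.1576.
Correction k=3: B_{6}/6! · (f^{(5)}(20) − f^{(5)}(5)) = 1/30240 · (7.50000e-06 − 0.00768000) = -2.53720e-07.
Running total after k=3: 39.1576.
Correction k=4: B_{8}/8! · (f^{(7)}(20) − f^{(7)}(5)) = −1/1209600 · (5.62500e-07 − 0.00921600) = 7.61858e-09.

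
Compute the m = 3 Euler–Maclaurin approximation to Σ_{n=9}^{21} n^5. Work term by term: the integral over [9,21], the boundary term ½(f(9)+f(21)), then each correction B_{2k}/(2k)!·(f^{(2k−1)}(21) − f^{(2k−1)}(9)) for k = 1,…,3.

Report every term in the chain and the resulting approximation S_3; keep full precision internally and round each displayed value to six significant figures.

S_3 ≈ 1.63556e+07

The integral term ∫_9^21 x^5 dx = 1.42058e+07.
½[f(9) + f(21)] = ½[59049.0 + 4.08410e+06] = 2.07158e+06.
Running total after boundary: 1.62774e+07.
Order-1 term: 1/12 · (972405 − 32805.0) = 78300.0.
Partial sum through k=1: 1.63557e+07.
Order-2 term: −1/720 · (26460.0 − 4860.00) = -30.0000.
Partial sum through k=2: 1.63556e+07.
Order-3 term: 1/30240 · (120.000 − 120.000) = 0.00000.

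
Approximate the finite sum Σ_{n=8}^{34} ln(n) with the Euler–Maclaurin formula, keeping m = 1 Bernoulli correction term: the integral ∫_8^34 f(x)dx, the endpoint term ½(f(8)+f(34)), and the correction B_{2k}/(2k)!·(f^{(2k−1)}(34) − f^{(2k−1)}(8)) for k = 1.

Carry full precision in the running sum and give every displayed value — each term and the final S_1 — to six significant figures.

∫_8^34 ln(x) dx evaluates to 77.2607.
Endpoint term: (f(8) + f(34))/2 = (2.07944 + 3.52636)/2 = 2.80290.
Integral + boundary = 80.0636.
Order-1 term: 1/12 · (0.0294118 − 0.125000) = -0.00796569.

S_1 ≈ 80.0557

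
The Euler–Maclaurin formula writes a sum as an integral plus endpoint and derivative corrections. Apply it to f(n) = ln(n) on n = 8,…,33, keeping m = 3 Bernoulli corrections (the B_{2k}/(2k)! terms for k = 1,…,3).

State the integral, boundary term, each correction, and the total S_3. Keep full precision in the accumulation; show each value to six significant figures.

Integral: ∫_8^33 ln(x) dx = 73.7492.
Endpoint term: (f(8) + f(33))/2 = (2.07944 + 3.49651)/2 = 2.78797.
So far: 76.5372.
Order-1 term: 1/12 · (0.0303030 − 0.125000) = -0.00789141.
After k=1: 76.5293.
Order-2 term: −1/720 · (5.56529e-05 − 0.00390625) = 5.34805e-06.
After k=2: 76.5293.
Order-3 term: 1/30240 · (6.13256e-07 − 0.000732422) = -2.42000e-08.

S_3 ≈ 76.5293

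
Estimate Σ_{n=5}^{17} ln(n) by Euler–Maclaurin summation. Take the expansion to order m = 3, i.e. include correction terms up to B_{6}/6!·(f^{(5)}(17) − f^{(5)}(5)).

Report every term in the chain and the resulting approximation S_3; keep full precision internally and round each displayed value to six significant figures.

S_3 ≈ 30.3270

The integral term ∫_5^17 ln(x) dx = 28.1174.
Endpoint term: (f(5) + f(17))/2 = (1.60944 + 2.83321)/2 = 2.22133.
Running total after boundary: 30.3388.
Order-1 term: 1/12 · (0.0588235 − 0.200000) = -0.0117647.
Partial sum through k=1: 30.3270.
Order-2 term: −1/720 · (0.000407083 − 0.0160000) = 2.16568e-05.
Partial sum through k=2: 30.3270.
Order-3 term: 1/30240 · (1.69031e-05 − 0.00768000) = -2.53409e-07.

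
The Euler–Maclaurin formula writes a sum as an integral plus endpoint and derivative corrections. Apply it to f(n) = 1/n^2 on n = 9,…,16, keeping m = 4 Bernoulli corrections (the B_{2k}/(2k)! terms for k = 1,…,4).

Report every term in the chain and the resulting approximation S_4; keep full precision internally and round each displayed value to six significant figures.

S_4 ≈ 0.0569245

The integral term ∫_9^16 1/x^2 dx = 0.0486111.
½[f(9) + f(16)] = ½[0.0123457 + 0.00390625] = 0.00812596.
So far: 0.0567371.
k=1: B_{2}/(2)! × [f^{(1)}(16) − f^{(1)}(9)] = 1/12 × (-0.000488281 − (-0.00274348)) = 0.000187934.
Partial sum through k=1: 0.0569250.
k=2: B_{4}/(4)! × [f^{(3)}(16) − f^{(3)}(9)] = −1/720 × (-2.28882e-05 − (-0.000406442)) = -5.32714e-07.
Partial sum through k=2: 0.0569245.
k=3: B_{6}/(6)! × [f^{(5)}(16) − f^{(5)}(9)] = 1/30240 × (-2.68221e-06 − (-0.000150534)) = 4.88928e-09.
Partial sum through k=3: 0.0569245.
k=4: B_{8}/(8)! × [f^{(7)}(16) − f^{(7)}(9)] = −1/1209600 × (-5.86733e-07 − (-0.000104073)) = -8.55541e-11.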